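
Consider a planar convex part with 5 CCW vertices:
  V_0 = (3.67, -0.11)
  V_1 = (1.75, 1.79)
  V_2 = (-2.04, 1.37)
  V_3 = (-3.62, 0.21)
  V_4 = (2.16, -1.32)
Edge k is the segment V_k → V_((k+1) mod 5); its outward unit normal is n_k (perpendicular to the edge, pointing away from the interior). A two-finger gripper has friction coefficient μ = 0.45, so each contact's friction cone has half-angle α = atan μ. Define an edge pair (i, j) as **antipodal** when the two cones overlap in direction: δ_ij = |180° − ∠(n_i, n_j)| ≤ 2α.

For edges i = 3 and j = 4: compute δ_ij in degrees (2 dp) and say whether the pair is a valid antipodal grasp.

δ = 126.47°, invalid

α = atan 0.45 = 24.23°;  2α = 48.46°
edge 3: e_3 = (+5.78, -1.53);  n_3 = (-0.2559, -0.9667)
edge 4: e_4 = (+1.51, +1.21);  n_4 = (+0.6253, -0.7804)
∠(n_3, n_4) = 53.53°
δ = |180° − 53.53°| = 126.47°
126.47° > 2α = 48.46°  →  invalid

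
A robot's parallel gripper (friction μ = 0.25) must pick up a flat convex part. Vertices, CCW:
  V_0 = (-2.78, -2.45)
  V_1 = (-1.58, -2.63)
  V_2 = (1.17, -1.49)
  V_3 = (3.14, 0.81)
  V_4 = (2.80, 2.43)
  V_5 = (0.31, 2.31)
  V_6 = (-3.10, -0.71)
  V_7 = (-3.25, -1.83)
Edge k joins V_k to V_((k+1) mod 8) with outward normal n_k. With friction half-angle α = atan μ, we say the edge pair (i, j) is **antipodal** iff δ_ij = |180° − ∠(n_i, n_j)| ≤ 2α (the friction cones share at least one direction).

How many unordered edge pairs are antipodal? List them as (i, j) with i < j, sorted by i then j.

count = 6; pairs: (0,4), (1,4), (1,5), (2,5), (3,6), (3,7)

α = atan 0.25 = 14.04°;  2α = 28.07°
n_0 = (-0.1483, -0.9889)
n_1 = (+0.3829, -0.9238)
n_2 = (+0.7595, -0.6505)
n_3 = (+0.9787, +0.2054)
n_4 = (-0.0481, +0.9988)
n_5 = (-0.6630, +0.7486)
n_6 = (-0.9912, +0.1327)
n_7 = (-0.7969, -0.6041)
  (0,1): δ = 148.95°  ·
  (0,2): δ = 122.05°  ·
  (0,3): δ = 69.62°  ·
  (0,4): δ = 11.29°  ✓
  (0,5): δ = 50.06°  ·
  (0,6): δ = 90.90°  ·
  (0,7): δ = 135.70°  ·
  (1,2): δ = 153.10°  ·
  (1,3): δ = 100.66°  ·
  (1,4): δ = 19.76°  ✓
  (1,5): δ = 19.01°  ✓
  (1,6): δ = 59.86°  ·
  (1,7): δ = 104.65°  ·
  (2,3): δ = 127.57°  ·
  (2,4): δ = 46.66°  ·
  (2,5): δ = 7.89°  ✓
  (2,6): δ = 32.95°  ·
  (2,7): δ = 77.75°  ·
  (3,4): δ = 99.09°  ·
  (3,5): δ = 60.32°  ·
  (3,6): δ = 19.48°  ✓
  (3,7): δ = 25.31°  ✓
  (4,5): δ = 141.23°  ·
  (4,6): δ = 100.39°  ·
  (4,7): δ = 55.59°  ·
  (5,6): δ = 139.16°  ·
  (5,7): δ = 94.36°  ·
  (6,7): δ = 135.21°  ·
antipodal pairs: 6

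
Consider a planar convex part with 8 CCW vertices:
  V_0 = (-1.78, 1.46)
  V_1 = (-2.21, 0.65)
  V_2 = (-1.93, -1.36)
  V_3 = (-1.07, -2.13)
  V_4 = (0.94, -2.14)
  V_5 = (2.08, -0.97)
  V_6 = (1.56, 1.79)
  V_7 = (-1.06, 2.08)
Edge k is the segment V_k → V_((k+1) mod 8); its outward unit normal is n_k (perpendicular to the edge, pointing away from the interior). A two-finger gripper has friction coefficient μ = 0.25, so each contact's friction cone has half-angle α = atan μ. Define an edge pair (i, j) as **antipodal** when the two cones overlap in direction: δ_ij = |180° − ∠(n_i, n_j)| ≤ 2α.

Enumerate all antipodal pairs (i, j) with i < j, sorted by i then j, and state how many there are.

count = 4; pairs: (0,4), (1,5), (3,6), (4,7)

α = atan 0.25 = 14.04°;  2α = 28.07°
n_0 = (-0.8833, +0.4689)
n_1 = (-0.9904, -0.1380)
n_2 = (-0.6670, -0.7450)
n_3 = (-0.0050, -1.0000)
n_4 = (+0.7162, -0.6979)
n_5 = (+0.9827, +0.1851)
n_6 = (+0.1100, +0.9939)
n_7 = (-0.6525, +0.7578)
  (0,1): δ = 144.11°  ·
  (0,2): δ = 103.88°  ·
  (0,3): δ = 62.32°  ·
  (0,4): δ = 16.29°  ✓
  (0,5): δ = 38.63°  ·
  (0,6): δ = 111.65°  ·
  (0,7): δ = 158.69°  ·
  (1,2): δ = 139.77°  ·
  (1,3): δ = 98.22°  ·
  (1,4): δ = 52.19°  ·
  (1,5): δ = 2.74°  ✓
  (1,6): δ = 75.75°  ·
  (1,7): δ = 122.80°  ·
  (2,3): δ = 138.45°  ·
  (2,4): δ = 92.42°  ·
  (2,5): δ = 37.49°  ·
  (2,6): δ = 35.52°  ·
  (2,7): δ = 82.57°  ·
  (3,4): δ = 133.97°  ·
  (3,5): δ = 79.05°  ·
  (3,6): δ = 6.03°  ✓
  (3,7): δ = 41.02°  ·
  (4,5): δ = 125.07°  ·
  (4,6): δ = 52.06°  ·
  (4,7): δ = 5.01°  ✓
  (5,6): δ = 106.99°  ·
  (5,7): δ = 59.94°  ·
  (6,7): δ = 132.95°  ·
antipodal pairs: 4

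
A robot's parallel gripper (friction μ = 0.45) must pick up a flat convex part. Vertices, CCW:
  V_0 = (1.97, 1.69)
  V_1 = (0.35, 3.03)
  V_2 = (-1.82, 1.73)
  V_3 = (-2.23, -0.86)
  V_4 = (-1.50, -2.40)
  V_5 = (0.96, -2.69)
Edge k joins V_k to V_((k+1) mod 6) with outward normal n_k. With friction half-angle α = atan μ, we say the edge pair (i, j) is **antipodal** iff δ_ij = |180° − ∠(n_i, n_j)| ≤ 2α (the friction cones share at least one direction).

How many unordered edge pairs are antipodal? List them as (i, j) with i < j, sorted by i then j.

count = 6; pairs: (0,3), (0,4), (1,4), (1,5), (2,5), (3,5)

α = atan 0.45 = 24.23°;  2α = 48.46°
n_0 = (+0.6374, +0.7706)
n_1 = (-0.5139, +0.8578)
n_2 = (-0.9877, +0.1564)
n_3 = (-0.9036, -0.4283)
n_4 = (-0.1171, -0.9931)
n_5 = (+0.9744, -0.2247)
  (0,1): δ = 109.48°  ·
  (0,2): δ = 59.40°  ·
  (0,3): δ = 25.04°  ✓
  (0,4): δ = 32.87°  ✓
  (0,5): δ = 116.61°  ·
  (1,2): δ = 129.92°  ·
  (1,3): δ = 95.56°  ·
  (1,4): δ = 37.65°  ✓
  (1,5): δ = 46.09°  ✓
  (2,3): δ = 145.64°  ·
  (2,4): δ = 87.73°  ·
  (2,5): δ = 3.99°  ✓
  (3,4): δ = 122.09°  ·
  (3,5): δ = 38.35°  ✓
  (4,5): δ = 96.26°  ·
antipodal pairs: 6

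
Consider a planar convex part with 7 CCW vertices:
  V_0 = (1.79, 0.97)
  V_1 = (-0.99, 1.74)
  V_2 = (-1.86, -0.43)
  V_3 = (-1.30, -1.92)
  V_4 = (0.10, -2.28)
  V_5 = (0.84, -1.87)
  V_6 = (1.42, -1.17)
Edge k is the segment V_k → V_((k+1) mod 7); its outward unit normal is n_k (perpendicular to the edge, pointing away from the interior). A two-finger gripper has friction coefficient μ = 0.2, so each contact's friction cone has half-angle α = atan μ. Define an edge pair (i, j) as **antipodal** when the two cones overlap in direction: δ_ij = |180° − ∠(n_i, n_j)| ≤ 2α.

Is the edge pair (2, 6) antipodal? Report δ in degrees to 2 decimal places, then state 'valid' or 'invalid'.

δ = 30.41°, invalid

α = atan 0.2 = 11.31°;  2α = 22.62°
edge 2: e_2 = (+0.56, -1.49);  n_2 = (-0.9361, -0.3518)
edge 6: e_6 = (+0.37, +2.14);  n_6 = (+0.9854, -0.1704)
∠(n_2, n_6) = 149.59°
δ = |180° − 149.59°| = 30.41°
30.41° > 2α = 22.62°  →  invalid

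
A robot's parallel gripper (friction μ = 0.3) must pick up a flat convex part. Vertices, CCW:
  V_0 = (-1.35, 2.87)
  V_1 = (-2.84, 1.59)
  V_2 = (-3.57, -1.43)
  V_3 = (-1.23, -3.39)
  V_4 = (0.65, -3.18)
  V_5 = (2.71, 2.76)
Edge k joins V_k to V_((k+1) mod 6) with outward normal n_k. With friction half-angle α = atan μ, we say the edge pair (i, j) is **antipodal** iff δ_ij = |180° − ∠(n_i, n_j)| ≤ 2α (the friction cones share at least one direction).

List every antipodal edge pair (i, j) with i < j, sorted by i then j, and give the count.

α = atan 0.3 = 16.70°;  2α = 33.40°
n_0 = (-0.6516, +0.7585)
n_1 = (-0.9720, +0.2350)
n_2 = (-0.6421, -0.7666)
n_3 = (+0.1110, -0.9938)
n_4 = (+0.9448, -0.3277)
n_5 = (+0.0271, +0.9996)
  (0,1): δ = 144.25°  ·
  (0,2): δ = 80.61°  ·
  (0,3): δ = 34.29°  ·
  (0,4): δ = 30.21°  ✓
  (0,5): δ = 137.78°  ·
  (1,2): δ = 116.36°  ·
  (1,3): δ = 70.04°  ·
  (1,4): δ = 5.54°  ✓
  (1,5): δ = 102.04°  ·
  (2,3): δ = 133.68°  ·
  (2,4): δ = 69.18°  ·
  (2,5): δ = 38.40°  ·
  (3,4): δ = 115.50°  ·
  (3,5): δ = 7.93°  ✓
  (4,5): δ = 72.43°  ·
antipodal pairs: 3

count = 3; pairs: (0,4), (1,4), (3,5)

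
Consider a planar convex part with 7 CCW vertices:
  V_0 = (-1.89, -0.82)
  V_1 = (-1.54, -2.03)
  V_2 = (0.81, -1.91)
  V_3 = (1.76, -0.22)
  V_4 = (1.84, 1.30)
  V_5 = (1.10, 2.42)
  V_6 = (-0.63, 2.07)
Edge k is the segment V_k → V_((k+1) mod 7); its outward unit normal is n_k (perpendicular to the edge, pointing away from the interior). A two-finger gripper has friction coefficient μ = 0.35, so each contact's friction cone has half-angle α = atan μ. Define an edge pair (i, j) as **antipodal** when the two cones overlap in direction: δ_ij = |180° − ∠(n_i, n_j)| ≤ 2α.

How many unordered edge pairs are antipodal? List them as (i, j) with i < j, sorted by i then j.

count = 5; pairs: (0,3), (0,4), (1,5), (2,6), (3,6)

α = atan 0.35 = 19.29°;  2α = 38.58°
n_0 = (-0.9606, -0.2779)
n_1 = (+0.0510, -0.9987)
n_2 = (+0.8717, -0.4900)
n_3 = (+0.9986, -0.0526)
n_4 = (+0.8343, +0.5513)
n_5 = (-0.1983, +0.9801)
n_6 = (-0.9167, +0.3997)
  (0,1): δ = 103.21°  ·
  (0,2): δ = 45.47°  ·
  (0,3): δ = 19.15°  ✓
  (0,4): δ = 17.32°  ✓
  (0,5): δ = 85.30°  ·
  (0,6): δ = 140.31°  ·
  (1,2): δ = 122.26°  ·
  (1,3): δ = 95.94°  ·
  (1,4): δ = 59.47°  ·
  (1,5): δ = 8.51°  ✓
  (1,6): δ = 63.52°  ·
  (2,3): δ = 153.67°  ·
  (2,4): δ = 117.21°  ·
  (2,5): δ = 49.22°  ·
  (2,6): δ = 5.79°  ✓
  (3,4): δ = 143.53°  ·
  (3,5): δ = 75.55°  ·
  (3,6): δ = 20.54°  ✓
  (4,5): δ = 112.02°  ·
  (4,6): δ = 57.01°  ·
  (5,6): δ = 124.99°  ·
antipodal pairs: 5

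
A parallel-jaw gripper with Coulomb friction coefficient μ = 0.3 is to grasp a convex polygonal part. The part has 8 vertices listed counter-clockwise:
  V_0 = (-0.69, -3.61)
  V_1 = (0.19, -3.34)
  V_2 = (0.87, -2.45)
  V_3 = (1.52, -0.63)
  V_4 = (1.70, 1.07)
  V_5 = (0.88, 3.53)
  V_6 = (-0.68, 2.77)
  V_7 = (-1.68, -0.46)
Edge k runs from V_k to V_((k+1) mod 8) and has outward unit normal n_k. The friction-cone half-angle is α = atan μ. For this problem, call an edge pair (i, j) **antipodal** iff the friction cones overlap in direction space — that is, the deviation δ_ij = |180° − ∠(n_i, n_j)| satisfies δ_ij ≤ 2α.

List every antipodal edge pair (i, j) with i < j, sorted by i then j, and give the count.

α = atan 0.3 = 16.70°;  2α = 33.40°
n_0 = (+0.2933, -0.9560)
n_1 = (+0.7946, -0.6071)
n_2 = (+0.9417, -0.3363)
n_3 = (+0.9944, -0.1053)
n_4 = (+0.9487, +0.3162)
n_5 = (-0.4380, +0.8990)
n_6 = (-0.9553, +0.2957)
n_7 = (-0.9540, -0.2998)
  (0,1): δ = 144.44°  ·
  (0,2): δ = 126.71°  ·
  (0,3): δ = 113.10°  ·
  (0,4): δ = 88.62°  ·
  (0,5): δ = 8.92°  ✓
  (0,6): δ = 55.74°  ·
  (0,7): δ = 90.39°  ·
  (1,2): δ = 162.27°  ·
  (1,3): δ = 148.66°  ·
  (1,4): δ = 124.18°  ·
  (1,5): δ = 26.64°  ✓
  (1,6): δ = 20.18°  ✓
  (1,7): δ = 54.83°  ·
  (2,3): δ = 166.39°  ·
  (2,4): δ = 141.91°  ·
  (2,5): δ = 44.37°  ·
  (2,6): δ = 2.45°  ✓
  (2,7): δ = 37.10°  ·
  (3,4): δ = 155.52°  ·
  (3,5): δ = 57.98°  ·
  (3,6): δ = 11.16°  ✓
  (3,7): δ = 23.49°  ✓
  (4,5): δ = 82.46°  ·
  (4,6): δ = 35.64°  ·
  (4,7): δ = 0.99°  ✓
  (5,6): δ = 133.18°  ·
  (5,7): δ = 98.53°  ·
  (6,7): δ = 145.35°  ·
antipodal pairs: 7

count = 7; pairs: (0,5), (1,5), (1,6), (2,6), (3,6), (3,7), (4,7)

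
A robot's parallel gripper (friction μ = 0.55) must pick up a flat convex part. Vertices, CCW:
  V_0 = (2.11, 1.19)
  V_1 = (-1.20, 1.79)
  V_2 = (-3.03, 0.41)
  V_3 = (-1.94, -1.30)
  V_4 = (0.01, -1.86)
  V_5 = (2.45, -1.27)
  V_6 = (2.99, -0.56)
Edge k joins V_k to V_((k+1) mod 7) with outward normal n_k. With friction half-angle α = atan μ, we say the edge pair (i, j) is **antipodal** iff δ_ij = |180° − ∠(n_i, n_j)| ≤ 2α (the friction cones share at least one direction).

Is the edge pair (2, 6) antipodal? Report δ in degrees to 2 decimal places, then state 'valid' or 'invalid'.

α = atan 0.55 = 28.81°;  2α = 57.62°
edge 2: e_2 = (+1.09, -1.71);  n_2 = (-0.8433, -0.5375)
edge 6: e_6 = (-0.88, +1.75);  n_6 = (+0.8934, +0.4493)
∠(n_2, n_6) = 174.18°
δ = |180° − 174.18°| = 5.82°
5.82° ≤ 2α = 57.62°  →  valid

δ = 5.82°, valid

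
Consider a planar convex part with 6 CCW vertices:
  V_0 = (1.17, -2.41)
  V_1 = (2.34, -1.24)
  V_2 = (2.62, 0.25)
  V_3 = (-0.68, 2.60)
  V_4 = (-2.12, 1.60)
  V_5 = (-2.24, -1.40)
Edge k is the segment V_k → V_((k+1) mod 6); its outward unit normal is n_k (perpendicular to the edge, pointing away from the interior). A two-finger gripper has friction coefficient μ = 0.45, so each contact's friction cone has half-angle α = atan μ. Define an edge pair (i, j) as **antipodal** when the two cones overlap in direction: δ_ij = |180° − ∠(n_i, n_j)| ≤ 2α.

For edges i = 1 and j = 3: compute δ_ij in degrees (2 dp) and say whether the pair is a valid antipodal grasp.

δ = 44.58°, valid

α = atan 0.45 = 24.23°;  2α = 48.46°
edge 1: e_1 = (+0.28, +1.49);  n_1 = (+0.9828, -0.1847)
edge 3: e_3 = (-1.44, -1.00);  n_3 = (-0.5704, +0.8214)
∠(n_1, n_3) = 135.42°
δ = |180° − 135.42°| = 44.58°
44.58° ≤ 2α = 48.46°  →  valid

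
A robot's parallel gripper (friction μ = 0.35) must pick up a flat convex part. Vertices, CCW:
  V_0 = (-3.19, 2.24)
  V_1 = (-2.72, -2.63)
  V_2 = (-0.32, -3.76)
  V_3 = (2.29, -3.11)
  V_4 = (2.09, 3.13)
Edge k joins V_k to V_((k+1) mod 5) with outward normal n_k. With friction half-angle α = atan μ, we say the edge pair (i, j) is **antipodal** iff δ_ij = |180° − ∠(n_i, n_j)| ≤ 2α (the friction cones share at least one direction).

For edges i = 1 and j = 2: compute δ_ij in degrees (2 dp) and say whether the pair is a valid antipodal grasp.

α = atan 0.35 = 19.29°;  2α = 38.58°
edge 1: e_1 = (+2.40, -1.13);  n_1 = (-0.4260, -0.9047)
edge 2: e_2 = (+2.61, +0.65);  n_2 = (+0.2417, -0.9704)
∠(n_1, n_2) = 39.20°
δ = |180° − 39.20°| = 140.80°
140.80° > 2α = 38.58°  →  invalid

δ = 140.80°, invalid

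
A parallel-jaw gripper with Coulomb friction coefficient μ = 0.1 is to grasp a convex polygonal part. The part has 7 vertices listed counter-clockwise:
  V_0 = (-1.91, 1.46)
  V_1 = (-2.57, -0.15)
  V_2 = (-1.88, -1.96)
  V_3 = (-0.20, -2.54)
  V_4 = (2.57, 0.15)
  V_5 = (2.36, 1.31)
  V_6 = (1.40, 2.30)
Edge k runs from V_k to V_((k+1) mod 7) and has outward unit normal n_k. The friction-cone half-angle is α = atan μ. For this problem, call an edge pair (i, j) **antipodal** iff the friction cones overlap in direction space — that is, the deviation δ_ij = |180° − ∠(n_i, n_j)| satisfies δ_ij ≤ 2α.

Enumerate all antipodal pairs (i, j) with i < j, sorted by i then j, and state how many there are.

α = atan 0.1 = 5.71°;  2α = 11.42°
n_0 = (-0.9253, +0.3793)
n_1 = (-0.9344, -0.3562)
n_2 = (-0.3263, -0.9453)
n_3 = (+0.6967, -0.7174)
n_4 = (+0.9840, +0.1781)
n_5 = (+0.7179, +0.6961)
n_6 = (-0.2460, +0.9693)
  (0,1): δ = 136.84°  ·
  (0,2): δ = 86.76°  ·
  (0,3): δ = 23.55°  ·
  (0,4): δ = 32.55°  ·
  (0,5): δ = 66.41°  ·
  (0,6): δ = 126.53°  ·
  (1,2): δ = 129.91°  ·
  (1,3): δ = 66.71°  ·
  (1,4): δ = 10.61°  ✓
  (1,5): δ = 23.25°  ·
  (1,6): δ = 83.37°  ·
  (2,3): δ = 116.79°  ·
  (2,4): δ = 60.69°  ·
  (2,5): δ = 26.83°  ·
  (2,6): δ = 33.29°  ·
  (3,4): δ = 123.90°  ·
  (3,5): δ = 90.04°  ·
  (3,6): δ = 29.92°  ·
  (4,5): δ = 146.14°  ·
  (4,6): δ = 86.02°  ·
  (5,6): δ = 119.88°  ·
antipodal pairs: 1

count = 1; pairs: (1,4)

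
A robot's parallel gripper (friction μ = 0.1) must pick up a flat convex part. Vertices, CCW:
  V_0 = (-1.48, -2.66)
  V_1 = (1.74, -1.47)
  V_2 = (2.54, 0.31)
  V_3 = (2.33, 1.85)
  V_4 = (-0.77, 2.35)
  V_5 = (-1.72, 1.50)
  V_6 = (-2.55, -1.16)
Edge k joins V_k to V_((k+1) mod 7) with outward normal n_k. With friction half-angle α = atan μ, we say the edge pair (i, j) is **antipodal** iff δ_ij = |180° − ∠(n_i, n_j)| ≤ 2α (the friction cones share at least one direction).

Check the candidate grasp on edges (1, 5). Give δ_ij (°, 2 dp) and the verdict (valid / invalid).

α = atan 0.1 = 5.71°;  2α = 11.42°
edge 1: e_1 = (+0.80, +1.78);  n_1 = (+0.9121, -0.4099)
edge 5: e_5 = (-0.83, -2.66);  n_5 = (-0.9546, +0.2979)
∠(n_1, n_5) = 173.13°
δ = |180° − 173.13°| = 6.87°
6.87° ≤ 2α = 11.42°  →  valid

δ = 6.87°, valid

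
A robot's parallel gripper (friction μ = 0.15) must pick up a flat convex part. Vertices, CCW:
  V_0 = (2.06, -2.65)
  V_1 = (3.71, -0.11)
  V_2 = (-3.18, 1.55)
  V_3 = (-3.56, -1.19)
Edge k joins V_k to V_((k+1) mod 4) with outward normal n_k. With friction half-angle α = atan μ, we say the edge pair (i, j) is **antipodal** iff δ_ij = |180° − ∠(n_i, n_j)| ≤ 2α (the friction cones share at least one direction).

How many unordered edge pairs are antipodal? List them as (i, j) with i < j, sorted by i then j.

α = atan 0.15 = 8.53°;  2α = 17.06°
n_0 = (+0.8386, -0.5448)
n_1 = (+0.2342, +0.9722)
n_2 = (-0.9905, +0.1374)
n_3 = (-0.2514, -0.9679)
  (0,1): δ = 70.54°  ·
  (0,2): δ = 25.11°  ·
  (0,3): δ = 108.45°  ·
  (1,2): δ = 84.35°  ·
  (1,3): δ = 1.02°  ✓
  (2,3): δ = 96.67°  ·
antipodal pairs: 1

count = 1; pairs: (1,3)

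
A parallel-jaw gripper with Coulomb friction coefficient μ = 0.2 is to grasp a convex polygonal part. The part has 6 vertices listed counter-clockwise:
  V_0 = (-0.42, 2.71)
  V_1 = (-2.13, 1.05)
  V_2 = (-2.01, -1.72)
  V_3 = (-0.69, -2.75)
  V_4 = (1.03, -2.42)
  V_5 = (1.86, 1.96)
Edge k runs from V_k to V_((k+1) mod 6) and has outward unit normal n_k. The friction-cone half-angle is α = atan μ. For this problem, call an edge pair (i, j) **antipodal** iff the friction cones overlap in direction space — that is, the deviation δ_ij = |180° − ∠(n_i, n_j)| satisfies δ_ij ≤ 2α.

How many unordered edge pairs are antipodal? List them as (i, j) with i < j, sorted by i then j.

α = atan 0.2 = 11.31°;  2α = 22.62°
n_0 = (-0.6965, +0.7175)
n_1 = (-0.9991, -0.0433)
n_2 = (-0.6152, -0.7884)
n_3 = (+0.1884, -0.9821)
n_4 = (+0.9825, -0.1862)
n_5 = (+0.3125, +0.9499)
  (0,1): δ = 131.67°  ·
  (0,2): δ = 82.12°  ·
  (0,3): δ = 33.29°  ·
  (0,4): δ = 35.12°  ·
  (0,5): δ = 117.64°  ·
  (1,2): δ = 130.45°  ·
  (1,3): δ = 81.62°  ·
  (1,4): δ = 13.21°  ✓
  (1,5): δ = 69.31°  ·
  (2,3): δ = 131.17°  ·
  (2,4): δ = 62.77°  ·
  (2,5): δ = 19.76°  ✓
  (3,4): δ = 111.59°  ·
  (3,5): δ = 29.07°  ·
  (4,5): δ = 97.48°  ·
antipodal pairs: 2

count = 2; pairs: (1,4), (2,5)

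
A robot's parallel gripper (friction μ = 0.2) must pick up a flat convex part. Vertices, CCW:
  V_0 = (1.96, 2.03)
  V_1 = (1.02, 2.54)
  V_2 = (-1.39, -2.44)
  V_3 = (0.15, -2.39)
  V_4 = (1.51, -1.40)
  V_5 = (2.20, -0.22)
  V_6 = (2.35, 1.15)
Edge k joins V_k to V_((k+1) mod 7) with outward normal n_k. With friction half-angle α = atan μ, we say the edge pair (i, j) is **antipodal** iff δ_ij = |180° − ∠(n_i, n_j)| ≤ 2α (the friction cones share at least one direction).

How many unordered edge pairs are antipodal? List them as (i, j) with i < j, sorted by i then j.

count = 2; pairs: (1,4), (1,5)

α = atan 0.2 = 11.31°;  2α = 22.62°
n_0 = (+0.4769, +0.8790)
n_1 = (-0.9001, +0.4356)
n_2 = (+0.0325, -0.9995)
n_3 = (+0.5885, -0.8085)
n_4 = (+0.8632, -0.5048)
n_5 = (+0.9941, -0.1088)
n_6 = (+0.9142, +0.4052)
  (0,1): δ = 87.34°  ·
  (0,2): δ = 30.34°  ·
  (0,3): δ = 64.53°  ·
  (0,4): δ = 88.17°  ·
  (0,5): δ = 112.23°  ·
  (0,6): δ = 142.38°  ·
  (1,2): δ = 62.32°  ·
  (1,3): δ = 28.12°  ·
  (1,4): δ = 4.49°  ✓
  (1,5): δ = 19.58°  ✓
  (1,6): δ = 49.73°  ·
  (2,3): δ = 145.81°  ·
  (2,4): δ = 122.18°  ·
  (2,5): δ = 98.11°  ·
  (2,6): δ = 67.96°  ·
  (3,4): δ = 156.37°  ·
  (3,5): δ = 132.30°  ·
  (3,6): δ = 102.15°  ·
  (4,5): δ = 155.93°  ·
  (4,6): δ = 125.78°  ·
  (5,6): δ = 149.85°  ·
antipodal pairs: 2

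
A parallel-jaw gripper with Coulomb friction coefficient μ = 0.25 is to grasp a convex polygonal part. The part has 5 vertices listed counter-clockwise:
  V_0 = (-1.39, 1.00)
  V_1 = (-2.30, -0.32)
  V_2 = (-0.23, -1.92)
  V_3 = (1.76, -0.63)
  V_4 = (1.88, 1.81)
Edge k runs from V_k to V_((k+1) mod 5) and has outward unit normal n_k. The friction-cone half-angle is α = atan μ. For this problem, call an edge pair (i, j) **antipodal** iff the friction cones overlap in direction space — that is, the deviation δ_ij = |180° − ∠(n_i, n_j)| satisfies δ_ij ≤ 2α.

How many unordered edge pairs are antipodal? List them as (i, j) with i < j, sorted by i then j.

α = atan 0.25 = 14.04°;  2α = 28.07°
n_0 = (-0.8233, +0.5676)
n_1 = (-0.6116, -0.7912)
n_2 = (+0.5440, -0.8391)
n_3 = (+0.9988, -0.0491)
n_4 = (-0.2404, +0.9707)
  (0,1): δ = 93.12°  ·
  (0,2): δ = 22.46°  ✓
  (0,3): δ = 31.77°  ·
  (0,4): δ = 138.49°  ·
  (1,2): δ = 109.34°  ·
  (1,3): δ = 55.11°  ·
  (1,4): δ = 51.61°  ·
  (2,3): δ = 125.77°  ·
  (2,4): δ = 19.04°  ✓
  (3,4): δ = 73.27°  ·
antipodal pairs: 2

count = 2; pairs: (0,2), (2,4)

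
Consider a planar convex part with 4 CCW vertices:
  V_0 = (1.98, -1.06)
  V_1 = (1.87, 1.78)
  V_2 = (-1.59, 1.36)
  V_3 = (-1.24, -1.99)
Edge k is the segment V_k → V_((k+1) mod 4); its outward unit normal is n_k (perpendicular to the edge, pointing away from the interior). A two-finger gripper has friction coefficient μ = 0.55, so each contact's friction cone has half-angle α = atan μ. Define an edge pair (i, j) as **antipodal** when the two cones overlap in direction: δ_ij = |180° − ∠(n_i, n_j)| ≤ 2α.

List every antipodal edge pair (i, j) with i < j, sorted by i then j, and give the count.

count = 2; pairs: (0,2), (1,3)

α = atan 0.55 = 28.81°;  2α = 57.62°
n_0 = (+0.9993, +0.0387)
n_1 = (-0.1205, +0.9927)
n_2 = (-0.9946, -0.1039)
n_3 = (+0.2775, -0.9607)
  (0,1): δ = 85.30°  ·
  (0,2): δ = 3.75°  ✓
  (0,3): δ = 103.89°  ·
  (1,2): δ = 90.96°  ·
  (1,3): δ = 9.19°  ✓
  (2,3): δ = 79.85°  ·
antipodal pairs: 2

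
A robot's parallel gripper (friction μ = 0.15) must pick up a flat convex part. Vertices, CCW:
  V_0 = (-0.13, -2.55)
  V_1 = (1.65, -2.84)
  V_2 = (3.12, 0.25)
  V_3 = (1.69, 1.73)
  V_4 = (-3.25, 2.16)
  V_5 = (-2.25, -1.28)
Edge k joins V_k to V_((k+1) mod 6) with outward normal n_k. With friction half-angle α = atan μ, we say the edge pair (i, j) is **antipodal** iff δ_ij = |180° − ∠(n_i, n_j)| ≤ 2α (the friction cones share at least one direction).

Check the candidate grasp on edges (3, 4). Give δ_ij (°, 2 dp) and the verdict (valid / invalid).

δ = 68.82°, invalid

α = atan 0.15 = 8.53°;  2α = 17.06°
edge 3: e_3 = (-4.94, +0.43);  n_3 = (+0.0867, +0.9962)
edge 4: e_4 = (+1.00, -3.44);  n_4 = (-0.9602, -0.2791)
∠(n_3, n_4) = 111.18°
δ = |180° − 111.18°| = 68.82°
68.82° > 2α = 17.06°  →  invalid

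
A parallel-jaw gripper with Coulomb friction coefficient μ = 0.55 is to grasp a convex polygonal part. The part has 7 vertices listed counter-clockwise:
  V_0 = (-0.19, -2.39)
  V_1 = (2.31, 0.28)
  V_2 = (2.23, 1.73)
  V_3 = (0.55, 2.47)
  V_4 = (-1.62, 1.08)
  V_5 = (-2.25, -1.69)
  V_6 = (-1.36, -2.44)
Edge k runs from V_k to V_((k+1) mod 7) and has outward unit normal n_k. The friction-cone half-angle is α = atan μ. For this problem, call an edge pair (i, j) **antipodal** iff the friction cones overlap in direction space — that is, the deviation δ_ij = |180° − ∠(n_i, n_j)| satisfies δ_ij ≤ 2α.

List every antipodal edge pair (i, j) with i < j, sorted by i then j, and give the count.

α = atan 0.55 = 28.81°;  2α = 57.62°
n_0 = (+0.7300, -0.6835)
n_1 = (+0.9985, +0.0551)
n_2 = (+0.4031, +0.9152)
n_3 = (-0.5394, +0.8421)
n_4 = (-0.9751, +0.2218)
n_5 = (-0.6444, -0.7647)
n_6 = (+0.0427, -0.9991)
  (0,1): δ = 133.73°  ·
  (0,2): δ = 70.66°  ·
  (0,3): δ = 14.24°  ✓
  (0,4): δ = 30.30°  ✓
  (0,5): δ = 93.00°  ·
  (0,6): δ = 135.56°  ·
  (1,2): δ = 116.93°  ·
  (1,3): δ = 60.52°  ·
  (1,4): δ = 15.97°  ✓
  (1,5): δ = 46.72°  ✓
  (1,6): δ = 89.29°  ·
  (2,3): δ = 123.59°  ·
  (2,4): δ = 79.04°  ·
  (2,5): δ = 16.35°  ✓
  (2,6): δ = 26.22°  ✓
  (3,4): δ = 135.45°  ·
  (3,5): δ = 72.76°  ·
  (3,6): δ = 30.19°  ✓
  (4,5): δ = 117.31°  ·
  (4,6): δ = 74.74°  ·
  (5,6): δ = 137.43°  ·
antipodal pairs: 7

count = 7; pairs: (0,3), (0,4), (1,4), (1,5), (2,5), (2,6), (3,6)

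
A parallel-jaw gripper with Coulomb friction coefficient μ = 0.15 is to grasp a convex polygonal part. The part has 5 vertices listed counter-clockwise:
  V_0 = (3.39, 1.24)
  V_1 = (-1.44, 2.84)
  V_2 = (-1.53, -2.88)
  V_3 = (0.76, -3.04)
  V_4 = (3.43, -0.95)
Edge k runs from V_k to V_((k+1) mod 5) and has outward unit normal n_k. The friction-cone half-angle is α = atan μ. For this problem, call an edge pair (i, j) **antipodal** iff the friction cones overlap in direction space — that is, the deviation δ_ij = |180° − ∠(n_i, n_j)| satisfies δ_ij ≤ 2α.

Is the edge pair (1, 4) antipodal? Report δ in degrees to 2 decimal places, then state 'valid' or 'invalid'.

α = atan 0.15 = 8.53°;  2α = 17.06°
edge 1: e_1 = (-0.09, -5.72);  n_1 = (-0.9999, +0.0157)
edge 4: e_4 = (-0.04, +2.19);  n_4 = (+0.9998, +0.0183)
∠(n_1, n_4) = 178.05°
δ = |180° − 178.05°| = 1.95°
1.95° ≤ 2α = 17.06°  →  valid

δ = 1.95°, valid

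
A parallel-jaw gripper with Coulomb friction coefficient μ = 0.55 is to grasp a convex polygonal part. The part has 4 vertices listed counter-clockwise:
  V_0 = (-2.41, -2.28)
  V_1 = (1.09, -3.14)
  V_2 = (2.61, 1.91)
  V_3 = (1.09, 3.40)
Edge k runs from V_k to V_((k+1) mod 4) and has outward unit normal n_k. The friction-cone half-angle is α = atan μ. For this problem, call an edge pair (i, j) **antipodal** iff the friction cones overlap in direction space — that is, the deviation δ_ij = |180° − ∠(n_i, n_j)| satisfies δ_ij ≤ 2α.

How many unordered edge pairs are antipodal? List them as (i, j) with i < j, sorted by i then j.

count = 2; pairs: (0,2), (1,3)

α = atan 0.55 = 28.81°;  2α = 57.62°
n_0 = (-0.2386, -0.9711)
n_1 = (+0.9576, -0.2882)
n_2 = (+0.7000, +0.7141)
n_3 = (-0.8513, +0.5246)
  (0,1): δ = 92.95°  ·
  (0,2): δ = 30.62°  ✓
  (0,3): δ = 72.16°  ·
  (1,2): δ = 117.68°  ·
  (1,3): δ = 14.89°  ✓
  (2,3): δ = 77.21°  ·
antipodal pairs: 2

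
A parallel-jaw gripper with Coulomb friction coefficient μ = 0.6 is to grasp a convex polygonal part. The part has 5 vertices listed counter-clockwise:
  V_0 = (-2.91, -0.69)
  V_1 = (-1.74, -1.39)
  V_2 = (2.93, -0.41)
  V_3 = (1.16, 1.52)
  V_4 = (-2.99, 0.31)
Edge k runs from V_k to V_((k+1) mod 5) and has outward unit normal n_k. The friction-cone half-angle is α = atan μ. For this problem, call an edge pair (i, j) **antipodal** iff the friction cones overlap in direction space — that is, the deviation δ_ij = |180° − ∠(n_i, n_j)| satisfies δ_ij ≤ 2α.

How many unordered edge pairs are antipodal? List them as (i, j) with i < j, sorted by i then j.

α = atan 0.6 = 30.96°;  2α = 61.93°
n_0 = (-0.5134, -0.8581)
n_1 = (+0.2054, -0.9787)
n_2 = (+0.7370, +0.6759)
n_3 = (-0.2799, +0.9600)
n_4 = (-0.9968, -0.0797)
  (0,1): δ = 137.26°  ·
  (0,2): δ = 16.58°  ✓
  (0,3): δ = 47.15°  ✓
  (0,4): δ = 125.47°  ·
  (1,2): δ = 59.33°  ✓
  (1,3): δ = 4.40°  ✓
  (1,4): δ = 82.72°  ·
  (2,3): δ = 116.27°  ·
  (2,4): δ = 37.95°  ✓
  (3,4): δ = 101.68°  ·
antipodal pairs: 5

count = 5; pairs: (0,2), (0,3), (1,2), (1,3), (2,4)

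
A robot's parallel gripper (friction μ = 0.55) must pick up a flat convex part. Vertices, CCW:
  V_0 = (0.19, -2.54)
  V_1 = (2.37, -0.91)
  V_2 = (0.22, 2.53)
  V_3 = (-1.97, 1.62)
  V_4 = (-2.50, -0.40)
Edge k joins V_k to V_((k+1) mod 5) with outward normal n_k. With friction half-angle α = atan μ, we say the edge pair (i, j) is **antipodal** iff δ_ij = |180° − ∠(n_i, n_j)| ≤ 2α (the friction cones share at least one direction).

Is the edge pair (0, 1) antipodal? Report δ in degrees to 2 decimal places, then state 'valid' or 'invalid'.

α = atan 0.55 = 28.81°;  2α = 57.62°
edge 0: e_0 = (+2.18, +1.63);  n_0 = (+0.5988, -0.8009)
edge 1: e_1 = (-2.15, +3.44);  n_1 = (+0.8480, +0.5300)
∠(n_0, n_1) = 85.22°
δ = |180° − 85.22°| = 94.78°
94.78° > 2α = 57.62°  →  invalid

δ = 94.78°, invalid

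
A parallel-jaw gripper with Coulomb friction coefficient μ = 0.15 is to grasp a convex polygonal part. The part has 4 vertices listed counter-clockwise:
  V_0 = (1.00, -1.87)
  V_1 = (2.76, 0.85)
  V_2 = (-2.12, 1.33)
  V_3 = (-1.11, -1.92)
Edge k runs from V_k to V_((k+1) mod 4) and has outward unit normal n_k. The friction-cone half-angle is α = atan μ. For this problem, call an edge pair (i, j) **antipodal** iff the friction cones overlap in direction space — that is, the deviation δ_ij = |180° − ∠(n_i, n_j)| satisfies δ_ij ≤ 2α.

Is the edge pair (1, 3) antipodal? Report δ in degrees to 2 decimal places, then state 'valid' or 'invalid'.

α = atan 0.15 = 8.53°;  2α = 17.06°
edge 1: e_1 = (-4.88, +0.48);  n_1 = (+0.0979, +0.9952)
edge 3: e_3 = (+2.11, +0.05);  n_3 = (+0.0237, -0.9997)
∠(n_1, n_3) = 173.02°
δ = |180° − 173.02°| = 6.98°
6.98° ≤ 2α = 17.06°  →  valid

δ = 6.98°, valid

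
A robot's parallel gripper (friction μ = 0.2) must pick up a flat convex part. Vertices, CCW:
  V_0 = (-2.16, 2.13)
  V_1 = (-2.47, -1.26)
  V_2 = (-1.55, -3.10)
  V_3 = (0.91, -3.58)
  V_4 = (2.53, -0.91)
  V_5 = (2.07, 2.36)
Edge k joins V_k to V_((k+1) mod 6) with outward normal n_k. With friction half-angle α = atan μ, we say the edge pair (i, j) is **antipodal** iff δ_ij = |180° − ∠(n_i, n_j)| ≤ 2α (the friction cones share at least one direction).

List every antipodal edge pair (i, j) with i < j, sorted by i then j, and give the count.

α = atan 0.2 = 11.31°;  2α = 22.62°
n_0 = (-0.9958, +0.0911)
n_1 = (-0.8944, -0.4472)
n_2 = (-0.1915, -0.9815)
n_3 = (+0.8549, -0.5187)
n_4 = (+0.9903, +0.1393)
n_5 = (-0.0543, +0.9985)
  (0,1): δ = 148.21°  ·
  (0,2): δ = 95.82°  ·
  (0,3): δ = 26.02°  ·
  (0,4): δ = 13.23°  ✓
  (0,5): δ = 98.34°  ·
  (1,2): δ = 127.61°  ·
  (1,3): δ = 57.81°  ·
  (1,4): δ = 18.56°  ✓
  (1,5): δ = 66.55°  ·
  (2,3): δ = 110.21°  ·
  (2,4): δ = 70.95°  ·
  (2,5): δ = 14.15°  ✓
  (3,4): δ = 140.75°  ·
  (3,5): δ = 55.64°  ·
  (4,5): δ = 94.90°  ·
antipodal pairs: 3

count = 3; pairs: (0,4), (1,4), (2,5)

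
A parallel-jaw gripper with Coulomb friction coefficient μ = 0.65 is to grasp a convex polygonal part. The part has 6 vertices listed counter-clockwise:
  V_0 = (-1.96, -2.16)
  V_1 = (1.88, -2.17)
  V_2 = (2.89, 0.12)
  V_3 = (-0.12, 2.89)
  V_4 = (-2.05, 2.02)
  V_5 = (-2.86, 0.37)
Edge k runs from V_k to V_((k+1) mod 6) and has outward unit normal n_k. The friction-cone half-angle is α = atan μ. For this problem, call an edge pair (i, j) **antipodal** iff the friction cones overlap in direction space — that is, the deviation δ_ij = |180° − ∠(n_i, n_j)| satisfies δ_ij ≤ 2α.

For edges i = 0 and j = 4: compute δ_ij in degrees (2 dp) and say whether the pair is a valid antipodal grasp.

δ = 64.00°, valid

α = atan 0.65 = 33.02°;  2α = 66.05°
edge 0: e_0 = (+3.84, -0.01);  n_0 = (-0.0026, -1.0000)
edge 4: e_4 = (-0.81, -1.65);  n_4 = (-0.8977, +0.4407)
∠(n_0, n_4) = 116.00°
δ = |180° − 116.00°| = 64.00°
64.00° ≤ 2α = 66.05°  →  valid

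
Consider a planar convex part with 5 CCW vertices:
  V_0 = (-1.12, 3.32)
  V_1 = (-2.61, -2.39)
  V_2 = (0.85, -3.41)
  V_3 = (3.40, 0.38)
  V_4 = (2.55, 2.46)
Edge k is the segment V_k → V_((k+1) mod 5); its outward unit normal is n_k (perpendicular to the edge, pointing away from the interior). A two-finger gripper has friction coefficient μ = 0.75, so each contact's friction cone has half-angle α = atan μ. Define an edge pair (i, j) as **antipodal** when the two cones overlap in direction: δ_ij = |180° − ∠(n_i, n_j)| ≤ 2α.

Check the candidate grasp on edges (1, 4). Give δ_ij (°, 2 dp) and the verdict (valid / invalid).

α = atan 0.75 = 36.87°;  2α = 73.74°
edge 1: e_1 = (+3.46, -1.02);  n_1 = (-0.2828, -0.9592)
edge 4: e_4 = (-3.67, +0.86);  n_4 = (+0.2282, +0.9736)
∠(n_1, n_4) = 176.76°
δ = |180° − 176.76°| = 3.24°
3.24° ≤ 2α = 73.74°  →  valid

δ = 3.24°, valid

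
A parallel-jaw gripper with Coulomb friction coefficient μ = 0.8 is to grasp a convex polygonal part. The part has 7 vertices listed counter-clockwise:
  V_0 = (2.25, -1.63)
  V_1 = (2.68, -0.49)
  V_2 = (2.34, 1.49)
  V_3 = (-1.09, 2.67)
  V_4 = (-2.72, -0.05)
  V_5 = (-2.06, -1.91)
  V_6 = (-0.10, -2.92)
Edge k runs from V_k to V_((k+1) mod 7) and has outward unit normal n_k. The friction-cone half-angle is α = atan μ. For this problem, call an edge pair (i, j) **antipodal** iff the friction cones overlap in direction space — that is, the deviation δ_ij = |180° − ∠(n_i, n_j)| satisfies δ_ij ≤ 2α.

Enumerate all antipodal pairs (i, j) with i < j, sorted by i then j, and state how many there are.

α = atan 0.8 = 38.66°;  2α = 77.32°
n_0 = (+0.9357, -0.3529)
n_1 = (+0.9856, +0.1692)
n_2 = (+0.3253, +0.9456)
n_3 = (-0.8578, +0.5140)
n_4 = (-0.9424, -0.3344)
n_5 = (-0.4581, -0.8889)
n_6 = (+0.4812, -0.8766)
  (0,1): δ = 149.59°  ·
  (0,2): δ = 88.32°  ·
  (0,3): δ = 10.27°  ✓
  (0,4): δ = 40.20°  ✓
  (0,5): δ = 83.40°  ·
  (0,6): δ = 139.43°  ·
  (1,2): δ = 118.73°  ·
  (1,3): δ = 40.68°  ✓
  (1,4): δ = 9.79°  ✓
  (1,5): δ = 52.99°  ✓
  (1,6): δ = 109.02°  ·
  (2,3): δ = 101.95°  ·
  (2,4): δ = 51.48°  ✓
  (2,5): δ = 8.28°  ✓
  (2,6): δ = 47.75°  ✓
  (3,4): δ = 129.53°  ·
  (3,5): δ = 86.33°  ·
  (3,6): δ = 30.30°  ✓
  (4,5): δ = 136.80°  ·
  (4,6): δ = 80.77°  ·
  (5,6): δ = 123.97°  ·
antipodal pairs: 9

count = 9; pairs: (0,3), (0,4), (1,3), (1,4), (1,5), (2,4), (2,5), (2,6), (3,6)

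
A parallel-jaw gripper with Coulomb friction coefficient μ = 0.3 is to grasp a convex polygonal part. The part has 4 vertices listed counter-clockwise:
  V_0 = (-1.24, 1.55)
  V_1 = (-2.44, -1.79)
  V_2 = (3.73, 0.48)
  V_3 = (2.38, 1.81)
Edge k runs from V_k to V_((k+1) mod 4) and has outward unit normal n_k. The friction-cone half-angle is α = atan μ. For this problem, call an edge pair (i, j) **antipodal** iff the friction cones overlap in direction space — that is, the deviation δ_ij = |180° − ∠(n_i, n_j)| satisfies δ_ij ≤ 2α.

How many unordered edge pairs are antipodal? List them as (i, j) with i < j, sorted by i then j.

α = atan 0.3 = 16.70°;  2α = 33.40°
n_0 = (-0.9411, +0.3381)
n_1 = (+0.3453, -0.9385)
n_2 = (+0.7018, +0.7124)
n_3 = (-0.0716, +0.9974)
  (0,1): δ = 50.04°  ·
  (0,2): δ = 65.19°  ·
  (0,3): δ = 113.87°  ·
  (1,2): δ = 64.77°  ·
  (1,3): δ = 16.09°  ✓
  (2,3): δ = 131.32°  ·
antipodal pairs: 1

count = 1; pairs: (1,3)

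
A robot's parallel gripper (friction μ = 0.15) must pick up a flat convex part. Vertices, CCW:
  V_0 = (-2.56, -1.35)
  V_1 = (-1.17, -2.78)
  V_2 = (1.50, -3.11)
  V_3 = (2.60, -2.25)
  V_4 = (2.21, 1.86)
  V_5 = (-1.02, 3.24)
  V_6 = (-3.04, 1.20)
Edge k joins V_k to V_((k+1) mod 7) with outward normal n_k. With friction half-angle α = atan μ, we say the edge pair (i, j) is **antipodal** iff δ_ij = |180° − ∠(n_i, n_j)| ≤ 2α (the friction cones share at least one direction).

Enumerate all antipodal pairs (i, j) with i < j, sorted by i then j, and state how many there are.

α = atan 0.15 = 8.53°;  2α = 17.06°
n_0 = (-0.7171, -0.6970)
n_1 = (-0.1227, -0.9924)
n_2 = (+0.6159, -0.7878)
n_3 = (+0.9955, +0.0945)
n_4 = (+0.3929, +0.9196)
n_5 = (-0.7106, +0.7036)
n_6 = (-0.9827, -0.1850)
  (0,1): δ = 141.23°  ·
  (0,2): δ = 96.17°  ·
  (0,3): δ = 38.77°  ·
  (0,4): δ = 22.68°  ·
  (0,5): δ = 91.09°  ·
  (0,6): δ = 146.47°  ·
  (1,2): δ = 134.94°  ·
  (1,3): δ = 77.53°  ·
  (1,4): δ = 16.09°  ✓
  (1,5): δ = 52.33°  ·
  (1,6): δ = 107.71°  ·
  (2,3): δ = 122.60°  ·
  (2,4): δ = 61.15°  ·
  (2,5): δ = 7.26°  ✓
  (2,6): δ = 62.64°  ·
  (3,4): δ = 118.55°  ·
  (3,5): δ = 50.14°  ·
  (3,6): δ = 5.24°  ✓
  (4,5): δ = 111.58°  ·
  (4,6): δ = 56.21°  ·
  (5,6): δ = 124.62°  ·
antipodal pairs: 3

count = 3; pairs: (1,4), (2,5), (3,6)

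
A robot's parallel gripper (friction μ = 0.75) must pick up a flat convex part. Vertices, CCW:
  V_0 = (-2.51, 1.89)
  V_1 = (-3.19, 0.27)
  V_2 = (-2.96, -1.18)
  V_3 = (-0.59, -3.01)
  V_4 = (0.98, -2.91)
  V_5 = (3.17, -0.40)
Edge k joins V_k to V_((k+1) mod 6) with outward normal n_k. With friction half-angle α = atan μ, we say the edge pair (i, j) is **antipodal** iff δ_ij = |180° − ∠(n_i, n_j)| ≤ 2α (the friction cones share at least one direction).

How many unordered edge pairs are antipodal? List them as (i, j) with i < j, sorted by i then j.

α = atan 0.75 = 36.87°;  2α = 73.74°
n_0 = (-0.9221, +0.3870)
n_1 = (-0.9877, -0.1567)
n_2 = (-0.6112, -0.7915)
n_3 = (+0.0636, -0.9980)
n_4 = (+0.7535, -0.6574)
n_5 = (+0.3739, +0.9275)
  (0,1): δ = 148.22°  ·
  (0,2): δ = 104.90°  ·
  (0,3): δ = 63.59°  ✓
  (0,4): δ = 18.33°  ✓
  (0,5): δ = 90.81°  ·
  (1,2): δ = 136.69°  ·
  (1,3): δ = 95.37°  ·
  (1,4): δ = 50.12°  ✓
  (1,5): δ = 59.03°  ✓
  (2,3): δ = 138.68°  ·
  (2,4): δ = 93.43°  ·
  (2,5): δ = 15.72°  ✓
  (3,4): δ = 134.75°  ·
  (3,5): δ = 25.60°  ✓
  (4,5): δ = 70.85°  ✓
antipodal pairs: 7

count = 7; pairs: (0,3), (0,4), (1,4), (1,5), (2,5), (3,5), (4,5)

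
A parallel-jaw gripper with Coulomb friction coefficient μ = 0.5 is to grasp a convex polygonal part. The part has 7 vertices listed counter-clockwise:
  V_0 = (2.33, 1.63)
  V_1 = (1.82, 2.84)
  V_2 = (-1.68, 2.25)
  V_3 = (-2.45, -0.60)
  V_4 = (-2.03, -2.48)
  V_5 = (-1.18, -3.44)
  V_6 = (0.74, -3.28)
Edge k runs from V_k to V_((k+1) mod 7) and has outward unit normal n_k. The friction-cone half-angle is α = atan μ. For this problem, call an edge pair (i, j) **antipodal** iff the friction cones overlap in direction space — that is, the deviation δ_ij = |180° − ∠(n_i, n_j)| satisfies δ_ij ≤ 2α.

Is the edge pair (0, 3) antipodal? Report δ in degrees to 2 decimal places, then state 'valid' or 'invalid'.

δ = 10.26°, valid

α = atan 0.5 = 26.57°;  2α = 53.13°
edge 0: e_0 = (-0.51, +1.21);  n_0 = (+0.9215, +0.3884)
edge 3: e_3 = (+0.42, -1.88);  n_3 = (-0.9759, -0.2180)
∠(n_0, n_3) = 169.74°
δ = |180° − 169.74°| = 10.26°
10.26° ≤ 2α = 53.13°  →  valid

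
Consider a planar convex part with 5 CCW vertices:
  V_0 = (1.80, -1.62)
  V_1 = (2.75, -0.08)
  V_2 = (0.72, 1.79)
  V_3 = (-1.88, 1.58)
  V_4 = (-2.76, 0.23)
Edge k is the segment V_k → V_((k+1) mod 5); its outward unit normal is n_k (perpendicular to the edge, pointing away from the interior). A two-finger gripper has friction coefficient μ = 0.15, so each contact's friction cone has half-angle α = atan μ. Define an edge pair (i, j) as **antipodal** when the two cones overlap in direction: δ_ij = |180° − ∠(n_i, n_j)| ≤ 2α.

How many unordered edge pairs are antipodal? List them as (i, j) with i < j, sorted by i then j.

count = 1; pairs: (0,3)

α = atan 0.15 = 8.53°;  2α = 17.06°
n_0 = (+0.8511, -0.5250)
n_1 = (+0.6775, +0.7355)
n_2 = (-0.0805, +0.9968)
n_3 = (-0.8377, +0.5461)
n_4 = (-0.3759, -0.9266)
  (0,1): δ = 100.98°  ·
  (0,2): δ = 53.71°  ·
  (0,3): δ = 1.43°  ✓
  (0,4): δ = 99.59°  ·
  (1,2): δ = 132.73°  ·
  (1,3): δ = 80.45°  ·
  (1,4): δ = 20.57°  ·
  (2,3): δ = 127.72°  ·
  (2,4): δ = 26.70°  ·
  (3,4): δ = 78.98°  ·
antipodal pairs: 1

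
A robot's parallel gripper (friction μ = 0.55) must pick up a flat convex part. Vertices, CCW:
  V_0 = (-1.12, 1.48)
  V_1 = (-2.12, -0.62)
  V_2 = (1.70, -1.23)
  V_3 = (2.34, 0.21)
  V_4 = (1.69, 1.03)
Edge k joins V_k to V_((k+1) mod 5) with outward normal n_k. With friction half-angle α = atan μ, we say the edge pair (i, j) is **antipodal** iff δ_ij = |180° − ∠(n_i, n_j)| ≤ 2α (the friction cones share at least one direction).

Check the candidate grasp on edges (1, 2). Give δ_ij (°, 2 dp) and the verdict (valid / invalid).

α = atan 0.55 = 28.81°;  2α = 57.62°
edge 1: e_1 = (+3.82, -0.61);  n_1 = (-0.1577, -0.9875)
edge 2: e_2 = (+0.64, +1.44);  n_2 = (+0.9138, -0.4061)
∠(n_1, n_2) = 75.11°
δ = |180° − 75.11°| = 104.89°
104.89° > 2α = 57.62°  →  invalid

δ = 104.89°, invalid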